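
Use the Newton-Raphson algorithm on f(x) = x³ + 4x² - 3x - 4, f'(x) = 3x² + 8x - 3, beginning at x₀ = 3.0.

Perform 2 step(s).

f(x) = x³ + 4x² - 3x - 4
f'(x) = 3x² + 8x - 3
x₀ = 3.0

Newton-Raphson formula: x_{n+1} = x_n - f(x_n)/f'(x_n)

Iteration 1:
  f(3.000000) = 50.000000
  f'(3.000000) = 48.000000
  x_1 = 3.000000 - 50.000000/48.000000 = 1.958333
Iteration 2:
  f(1.958333) = 12.975622
  f'(1.958333) = 24.171875
  x_2 = 1.958333 - 12.975622/24.171875 = 1.421527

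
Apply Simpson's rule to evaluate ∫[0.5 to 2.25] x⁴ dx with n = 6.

f(x) = x⁴
a = 0.5, b = 2.25, n = 6
h = (b - a)/n = 0.291667

Simpson's rule: (h/3)[f(x₀) + 4f(x₁) + 2f(x₂) + ... + f(xₙ)]

x_0 = 0.5000, f(x_0) = 0.062500, coefficient = 1
x_1 = 0.7917, f(x_1) = 0.392798, coefficient = 4
x_2 = 1.0833, f(x_2) = 1.377363, coefficient = 2
x_3 = 1.3750, f(x_3) = 3.574463, coefficient = 4
x_4 = 1.6667, f(x_4) = 7.716049, coefficient = 2
x_5 = 1.9583, f(x_5) = 14.707758, coefficient = 4
x_6 = 2.2500, f(x_6) = 25.628906, coefficient = 1

I ≈ (0.291667/3) × 118.578306 = 11.528446
Exact value: 11.526758
Error: 0.001689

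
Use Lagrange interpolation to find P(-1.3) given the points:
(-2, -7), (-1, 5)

Lagrange interpolation formula:
P(x) = Σ yᵢ × Lᵢ(x)
where Lᵢ(x) = Π_{j≠i} (x - xⱼ)/(xᵢ - xⱼ)

L_0(-1.3) = (-1.3 - (-1))/(-2 - (-1)) = 0.300000
L_1(-1.3) = (-1.3 - (-2))/(-1 - (-2)) = 0.700000

P(-1.3) = (-7)×L_0(-1.3) + 5×L_1(-1.3)
P(-1.3) = 1.400000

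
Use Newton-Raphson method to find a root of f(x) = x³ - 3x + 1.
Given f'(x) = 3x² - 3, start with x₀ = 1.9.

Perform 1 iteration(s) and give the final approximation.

f(x) = x³ - 3x + 1
f'(x) = 3x² - 3
x₀ = 1.9

Newton-Raphson formula: x_{n+1} = x_n - f(x_n)/f'(x_n)

Iteration 1:
  f(1.900000) = 2.159000
  f'(1.900000) = 7.830000
  x_1 = 1.900000 - 2.159000/7.830000 = 1.624266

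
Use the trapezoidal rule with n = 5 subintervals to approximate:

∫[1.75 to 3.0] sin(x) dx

f(x) = sin(x)
a = 1.75, b = 3.0, n = 5
h = (b - a)/n = 0.250000

Trapezoidal rule: (h/2)[f(x₀) + 2f(x₁) + 2f(x₂) + ... + f(xₙ)]

x_0 = 1.7500, f(x_0) = 0.983986, coefficient = 1
x_1 = 2.0000, f(x_1) = 0.909297, coefficient = 2
x_2 = 2.2500, f(x_2) = 0.778073, coefficient = 2
x_3 = 2.5000, f(x_3) = 0.598472, coefficient = 2
x_4 = 2.7500, f(x_4) = 0.381661, coefficient = 2
x_5 = 3.0000, f(x_5) = 0.141120, coefficient = 1

I ≈ (0.250000/2) × 6.460113 = 0.807514
Exact value: 0.811746
Error: 0.004232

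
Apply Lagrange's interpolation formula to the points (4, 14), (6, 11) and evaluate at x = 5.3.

Lagrange interpolation formula:
P(x) = Σ yᵢ × Lᵢ(x)
where Lᵢ(x) = Π_{j≠i} (x - xⱼ)/(xᵢ - xⱼ)

L_0(5.3) = (5.3 - 6)/(4 - 6) = 0.350000
L_1(5.3) = (5.3 - 4)/(6 - 4) = 0.650000

P(5.3) = 14×L_0(5.3) + 11×L_1(5.3)
P(5.3) = 12.050000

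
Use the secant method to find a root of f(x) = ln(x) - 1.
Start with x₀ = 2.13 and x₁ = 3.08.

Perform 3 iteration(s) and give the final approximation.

f(x) = ln(x) - 1
x₀ = 2.13, x₁ = 3.08

Secant formula: x_{n+1} = x_n - f(x_n)(x_n - x_{n-1})/(f(x_n) - f(x_{n-1}))

Iteration 1:
  f(2.130000) = -0.243878
  f(3.080000) = 0.124930
  x_2 = 3.080000 - 0.124930×(3.080000 - 2.130000)/(0.124930 - (-0.243878))
       = 2.758198
Iteration 2:
  f(3.080000) = 0.124930
  f(2.758198) = 0.014577
  x_3 = 2.758198 - 0.014577×(2.758198 - 3.080000)/(0.014577 - 0.124930)
       = 2.715688
Iteration 3:
  f(2.758198) = 0.014577
  f(2.715688) = -0.000955
  x_4 = 2.715688 - (-0.000955)×(2.715688 - 2.758198)/(-0.000955 - 0.014577)
       = 2.718301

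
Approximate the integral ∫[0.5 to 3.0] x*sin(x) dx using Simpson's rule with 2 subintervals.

f(x) = x*sin(x)
a = 0.5, b = 3.0, n = 2
h = (b - a)/n = 1.250000

Simpson's rule: (h/3)[f(x₀) + 4f(x₁) + 2f(x₂) + ... + f(xₙ)]

x_0 = 0.5000, f(x_0) = 0.239713, coefficient = 1
x_1 = 1.7500, f(x_1) = 1.721975, coefficient = 4
x_2 = 3.0000, f(x_2) = 0.423360, coefficient = 1

I ≈ (1.250000/3) × 7.550974 = 3.146239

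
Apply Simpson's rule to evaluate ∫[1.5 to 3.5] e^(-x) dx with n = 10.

f(x) = e^(-x)
a = 1.5, b = 3.5, n = 10
h = (b - a)/n = 0.200000

Simpson's rule: (h/3)[f(x₀) + 4f(x₁) + 2f(x₂) + ... + f(xₙ)]

x_0 = 1.5000, f(x_0) = 0.223130, coefficient = 1
x_1 = 1.7000, f(x_1) = 0.182684, coefficient = 4
x_2 = 1.9000, f(x_2) = 0.149569, coefficient = 2
x_3 = 2.1000, f(x_3) = 0.122456, coefficient = 4
x_4 = 2.3000, f(x_4) = 0.100259, coefficient = 2
x_5 = 2.5000, f(x_5) = 0.082085, coefficient = 4
x_6 = 2.7000, f(x_6) = 0.067206, coefficient = 2
x_7 = 2.9000, f(x_7) = 0.055023, coefficient = 4
x_8 = 3.1000, f(x_8) = 0.045049, coefficient = 2
x_9 = 3.3000, f(x_9) = 0.036883, coefficient = 4
x_10 = 3.5000, f(x_10) = 0.030197, coefficient = 1

I ≈ (0.200000/3) × 2.894017 = 0.192934
Exact value: 0.192933
Error: 0.000002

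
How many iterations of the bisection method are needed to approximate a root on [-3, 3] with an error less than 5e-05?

We need (b-a)/2^n ≤ 5e-05
(3 - (-3))/2^n ≤ 5e-05
6/2^n ≤ 5e-05
2^n ≥ 120000
n ≥ log₂(120000) = 16.87
n ≥ 17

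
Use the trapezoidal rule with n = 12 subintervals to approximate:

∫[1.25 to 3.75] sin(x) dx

f(x) = sin(x)
a = 1.25, b = 3.75, n = 12
h = (b - a)/n = 0.208333

Trapezoidal rule: (h/2)[f(x₀) + 2f(x₁) + 2f(x₂) + ... + f(xₙ)]

x_0 = 1.2500, f(x_0) = 0.948985, coefficient = 1
x_1 = 1.4583, f(x_1) = 0.993683, coefficient = 2
x_2 = 1.6667, f(x_2) = 0.995408, coefficient = 2
x_3 = 1.8750, f(x_3) = 0.954086, coefficient = 2
x_4 = 2.0833, f(x_4) = 0.871503, coefficient = 2
x_5 = 2.2917, f(x_5) = 0.751232, coefficient = 2
x_6 = 2.5000, f(x_6) = 0.598472, coefficient = 2
x_7 = 2.7083, f(x_7) = 0.419831, coefficient = 2
x_8 = 2.9167, f(x_8) = 0.223034, coefficient = 2
x_9 = 3.1250, f(x_9) = 0.016592, coefficient = 2
x_10 = 3.3333, f(x_10) = -0.190568, coefficient = 2
x_11 = 3.5417, f(x_11) = -0.389487, coefficient = 2
x_12 = 3.7500, f(x_12) = -0.571561, coefficient = 1

I ≈ (0.208333/2) × 10.864996 = 1.131770
Exact value: 1.135882
Error: 0.004111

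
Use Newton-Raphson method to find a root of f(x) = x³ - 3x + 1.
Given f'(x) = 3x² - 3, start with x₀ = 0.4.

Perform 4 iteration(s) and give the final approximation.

f(x) = x³ - 3x + 1
f'(x) = 3x² - 3
x₀ = 0.4

Newton-Raphson formula: x_{n+1} = x_n - f(x_n)/f'(x_n)

Iteration 1:
  f(0.400000) = -0.136000
  f'(0.400000) = -2.520000
  x_1 = 0.400000 - (-0.136000)/(-2.520000) = 0.346032
Iteration 2:
  f(0.346032) = 0.003338
  f'(0.346032) = -2.640786
  x_2 = 0.346032 - 0.003338/(-2.640786) = 0.347296
Iteration 3:
  f(0.347296) = 0.000002
  f'(0.347296) = -2.638157
  x_3 = 0.347296 - 0.000002/(-2.638157) = 0.347296
Iteration 4:
  f(0.347296) = 0.000000
  f'(0.347296) = -2.638156
  x_4 = 0.347296 - 0.000000/(-2.638156) = 0.347296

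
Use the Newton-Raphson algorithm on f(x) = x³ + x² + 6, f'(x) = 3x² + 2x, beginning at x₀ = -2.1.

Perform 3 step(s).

f(x) = x³ + x² + 6
f'(x) = 3x² + 2x
x₀ = -2.1

Newton-Raphson formula: x_{n+1} = x_n - f(x_n)/f'(x_n)

Iteration 1:
  f(-2.100000) = 1.149000
  f'(-2.100000) = 9.030000
  x_1 = -2.100000 - 1.149000/9.030000 = -2.227243
Iteration 2:
  f(-2.227243) = -0.087871
  f'(-2.227243) = 10.427343
  x_2 = -2.227243 - (-0.087871)/10.427343 = -2.218816
Iteration 3:
  f(-2.218816) = -0.000403
  f'(-2.218816) = 10.331797
  x_3 = -2.218816 - (-0.000403)/10.331797 = -2.218777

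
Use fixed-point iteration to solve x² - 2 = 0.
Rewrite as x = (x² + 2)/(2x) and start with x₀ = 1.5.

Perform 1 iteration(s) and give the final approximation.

Equation: x² - 2 = 0
Fixed-point form: x = (x² + 2)/(2x)
x₀ = 1.5

x_1 = g(1.500000) = 1.416667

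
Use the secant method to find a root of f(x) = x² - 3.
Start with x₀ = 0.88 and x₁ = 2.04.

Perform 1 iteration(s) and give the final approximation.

f(x) = x² - 3
x₀ = 0.88, x₁ = 2.04

Secant formula: x_{n+1} = x_n - f(x_n)(x_n - x_{n-1})/(f(x_n) - f(x_{n-1}))

Iteration 1:
  f(0.880000) = -2.225600
  f(2.040000) = 1.161600
  x_2 = 2.040000 - 1.161600×(2.040000 - 0.880000)/(1.161600 - (-2.225600))
       = 1.642192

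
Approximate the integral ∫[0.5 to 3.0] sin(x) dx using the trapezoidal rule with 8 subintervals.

f(x) = sin(x)
a = 0.5, b = 3.0, n = 8
h = (b - a)/n = 0.312500

Trapezoidal rule: (h/2)[f(x₀) + 2f(x₁) + 2f(x₂) + ... + f(xₙ)]

x_0 = 0.5000, f(x_0) = 0.479426, coefficient = 1
x_1 = 0.8125, f(x_1) = 0.726009, coefficient = 2
x_2 = 1.1250, f(x_2) = 0.902268, coefficient = 2
x_3 = 1.4375, f(x_3) = 0.991129, coefficient = 2
x_4 = 1.7500, f(x_4) = 0.983986, coefficient = 2
x_5 = 2.0625, f(x_5) = 0.881530, coefficient = 2
x_6 = 2.3750, f(x_6) = 0.693685, coefficient = 2
x_7 = 2.6875, f(x_7) = 0.438647, coefficient = 2
x_8 = 3.0000, f(x_8) = 0.141120, coefficient = 1

I ≈ (0.312500/2) × 11.855052 = 1.852352
Exact value: 1.867575
Error: 0.015223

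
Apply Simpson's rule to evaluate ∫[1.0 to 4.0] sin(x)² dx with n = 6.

f(x) = sin(x)²
a = 1.0, b = 4.0, n = 6
h = (b - a)/n = 0.500000

Simpson's rule: (h/3)[f(x₀) + 4f(x₁) + 2f(x₂) + ... + f(xₙ)]

x_0 = 1.0000, f(x_0) = 0.708073, coefficient = 1
x_1 = 1.5000, f(x_1) = 0.994996, coefficient = 4
x_2 = 2.0000, f(x_2) = 0.826822, coefficient = 2
x_3 = 2.5000, f(x_3) = 0.358169, coefficient = 4
x_4 = 3.0000, f(x_4) = 0.019915, coefficient = 2
x_5 = 3.5000, f(x_5) = 0.123049, coefficient = 4
x_6 = 4.0000, f(x_6) = 0.572750, coefficient = 1

I ≈ (0.500000/3) × 8.879153 = 1.479859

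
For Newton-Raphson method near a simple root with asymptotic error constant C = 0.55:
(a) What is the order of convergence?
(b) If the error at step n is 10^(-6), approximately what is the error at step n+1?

(a) Newton-Raphson has quadratic (order 2) convergence near simple roots.
    This means |e_{n+1}| ≈ C|e_n|².

(b) With |e_n| = 10^(-6) and C = 0.55:
    |e_{n+1}| ≈ 0.55 × (10^(-6))² = 0.55 × 10^(-12)

(a) 2 (quadratic); (b) |e_{n+1}| ≈ 5.500e-13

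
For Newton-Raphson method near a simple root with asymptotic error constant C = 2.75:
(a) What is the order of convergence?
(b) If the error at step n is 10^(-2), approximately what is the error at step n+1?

(a) Newton-Raphson has quadratic (order 2) convergence near simple roots.
    This means |e_{n+1}| ≈ C|e_n|².

(b) With |e_n| = 10^(-2) and C = 2.75:
    |e_{n+1}| ≈ 2.75 × (10^(-2))² = 2.75 × 10^(-4)

(a) 2 (quadratic); (b) |e_{n+1}| ≈ 2.750e-04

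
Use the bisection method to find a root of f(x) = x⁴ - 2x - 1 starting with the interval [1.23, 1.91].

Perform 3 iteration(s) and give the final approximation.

f(x) = x⁴ - 2x - 1
Initial interval: [1.23, 1.91]

Iteration 1:
  c_1 = (1.230000 + 1.910000)/2 = 1.570000
  f(c_1) = f(1.570000) = 1.935732
  f(a) × f(c) < 0, new interval: [1.230000, 1.570000]
Iteration 2:
  c_2 = (1.230000 + 1.570000)/2 = 1.400000
  f(c_2) = f(1.400000) = 0.041600
  f(a) × f(c) < 0, new interval: [1.230000, 1.400000]
Iteration 3:
  c_3 = (1.230000 + 1.400000)/2 = 1.315000
  f(c_3) = f(1.315000) = -0.639781
  f(a) × f(c) ≥ 0, new interval: [1.315000, 1.400000]

After 3 iteration(s), the approximation is c_3 = 1.315000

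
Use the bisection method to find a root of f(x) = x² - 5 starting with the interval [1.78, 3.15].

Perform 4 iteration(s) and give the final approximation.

f(x) = x² - 5
Initial interval: [1.78, 3.15]

Iteration 1:
  c_1 = (1.780000 + 3.150000)/2 = 2.465000
  f(c_1) = f(2.465000) = 1.076225
  f(a) × f(c) < 0, new interval: [1.780000, 2.465000]
Iteration 2:
  c_2 = (1.780000 + 2.465000)/2 = 2.122500
  f(c_2) = f(2.122500) = -0.494994
  f(a) × f(c) ≥ 0, new interval: [2.122500, 2.465000]
Iteration 3:
  c_3 = (2.122500 + 2.465000)/2 = 2.293750
  f(c_3) = f(2.293750) = 0.261289
  f(a) × f(c) < 0, new interval: [2.122500, 2.293750]
Iteration 4:
  c_4 = (2.122500 + 2.293750)/2 = 2.208125
  f(c_4) = f(2.208125) = -0.124184
  f(a) × f(c) ≥ 0, new interval: [2.208125, 2.293750]

After 4 iteration(s), the approximation is c_4 = 2.208125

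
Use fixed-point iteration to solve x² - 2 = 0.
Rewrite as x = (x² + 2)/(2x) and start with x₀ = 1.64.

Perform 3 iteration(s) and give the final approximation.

Equation: x² - 2 = 0
Fixed-point form: x = (x² + 2)/(2x)
x₀ = 1.64

x_1 = g(1.640000) = 1.429756
x_2 = g(1.429756) = 1.414298
x_3 = g(1.414298) = 1.414214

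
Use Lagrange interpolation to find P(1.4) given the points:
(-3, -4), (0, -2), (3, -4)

Lagrange interpolation formula:
P(x) = Σ yᵢ × Lᵢ(x)
where Lᵢ(x) = Π_{j≠i} (x - xⱼ)/(xᵢ - xⱼ)

L_0(1.4) = (1.4 - 0)/(-3 - 0) × (1.4 - 3)/(-3 - 3) = -0.124444
L_1(1.4) = (1.4 - (-3))/(0 - (-3)) × (1.4 - 3)/(0 - 3) = 0.782222
L_2(1.4) = (1.4 - (-3))/(3 - (-3)) × (1.4 - 0)/(3 - 0) = 0.342222

P(1.4) = (-4)×L_0(1.4) + (-2)×L_1(1.4) + (-4)×L_2(1.4)
P(1.4) = -2.435556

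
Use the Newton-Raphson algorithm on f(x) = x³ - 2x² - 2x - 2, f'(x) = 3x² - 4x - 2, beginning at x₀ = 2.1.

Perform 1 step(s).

f(x) = x³ - 2x² - 2x - 2
f'(x) = 3x² - 4x - 2
x₀ = 2.1

Newton-Raphson formula: x_{n+1} = x_n - f(x_n)/f'(x_n)

Iteration 1:
  f(2.100000) = -5.759000
  f'(2.100000) = 2.830000
  x_1 = 2.100000 - (-5.759000)/2.830000 = 4.134982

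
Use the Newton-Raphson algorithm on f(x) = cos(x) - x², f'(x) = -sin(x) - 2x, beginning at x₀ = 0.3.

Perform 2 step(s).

f(x) = cos(x) - x²
f'(x) = -sin(x) - 2x
x₀ = 0.3

Newton-Raphson formula: x_{n+1} = x_n - f(x_n)/f'(x_n)

Iteration 1:
  f(0.300000) = 0.865336
  f'(0.300000) = -0.895520
  x_1 = 0.300000 - 0.865336/(-0.895520) = 1.266295
Iteration 2:
  f(1.266295) = -1.303685
  f'(1.266295) = -3.486586
  x_2 = 1.266295 - (-1.303685)/(-3.486586) = 0.892380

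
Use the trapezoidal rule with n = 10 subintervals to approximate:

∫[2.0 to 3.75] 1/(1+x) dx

f(x) = 1/(1+x)
a = 2.0, b = 3.75, n = 10
h = (b - a)/n = 0.175000

Trapezoidal rule: (h/2)[f(x₀) + 2f(x₁) + 2f(x₂) + ... + f(xₙ)]

x_0 = 2.0000, f(x_0) = 0.333333, coefficient = 1
x_1 = 2.1750, f(x_1) = 0.314961, coefficient = 2
x_2 = 2.3500, f(x_2) = 0.298507, coefficient = 2
x_3 = 2.5250, f(x_3) = 0.283688, coefficient = 2
x_4 = 2.7000, f(x_4) = 0.270270, coefficient = 2
x_5 = 2.8750, f(x_5) = 0.258065, coefficient = 2
x_6 = 3.0500, f(x_6) = 0.246914, coefficient = 2
x_7 = 3.2250, f(x_7) = 0.236686, coefficient = 2
x_8 = 3.4000, f(x_8) = 0.227273, coefficient = 2
x_9 = 3.5750, f(x_9) = 0.218579, coefficient = 2
x_10 = 3.7500, f(x_10) = 0.210526, coefficient = 1

I ≈ (0.175000/2) × 5.253745 = 0.459703
Exact value: 0.459532
Error: 0.000170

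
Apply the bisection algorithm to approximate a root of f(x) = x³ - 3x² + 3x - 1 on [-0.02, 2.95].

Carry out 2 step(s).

f(x) = x³ - 3x² + 3x - 1
Initial interval: [-0.02, 2.95]

Iteration 1:
  c_1 = (-0.020000 + 2.950000)/2 = 1.465000
  f(c_1) = f(1.465000) = 0.100545
  f(a) × f(c) < 0, new interval: [-0.020000, 1.465000]
Iteration 2:
  c_2 = (-0.020000 + 1.465000)/2 = 0.722500
  f(c_2) = f(0.722500) = -0.021369
  f(a) × f(c) ≥ 0, new interval: [0.722500, 1.465000]

After 2 iteration(s), the approximation is c_2 = 0.722500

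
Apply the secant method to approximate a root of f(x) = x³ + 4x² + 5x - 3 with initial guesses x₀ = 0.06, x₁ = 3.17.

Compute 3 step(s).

f(x) = x³ + 4x² + 5x - 3
x₀ = 0.06, x₁ = 3.17

Secant formula: x_{n+1} = x_n - f(x_n)(x_n - x_{n-1})/(f(x_n) - f(x_{n-1}))

Iteration 1:
  f(0.060000) = -2.685384
  f(3.170000) = 84.900613
  x_2 = 3.170000 - 84.900613×(3.170000 - 0.060000)/(84.900613 - (-2.685384))
       = 0.155353
Iteration 2:
  f(3.170000) = 84.900613
  f(0.155353) = -2.122951
  x_3 = 0.155353 - (-2.122951)×(0.155353 - 3.170000)/(-2.122951 - 84.900613)
       = 0.228895
Iteration 3:
  f(0.155353) = -2.122951
  f(0.228895) = -1.633959
  x_4 = 0.228895 - (-1.633959)×(0.228895 - 0.155353)/(-1.633959 - (-2.122951))
       = 0.474637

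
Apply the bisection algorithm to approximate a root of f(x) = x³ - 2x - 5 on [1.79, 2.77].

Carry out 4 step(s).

f(x) = x³ - 2x - 5
Initial interval: [1.79, 2.77]

Iteration 1:
  c_1 = (1.790000 + 2.770000)/2 = 2.280000
  f(c_1) = f(2.280000) = 2.292352
  f(a) × f(c) < 0, new interval: [1.790000, 2.280000]
Iteration 2:
  c_2 = (1.790000 + 2.280000)/2 = 2.035000
  f(c_2) = f(2.035000) = -0.642607
  f(a) × f(c) ≥ 0, new interval: [2.035000, 2.280000]
Iteration 3:
  c_3 = (2.035000 + 2.280000)/2 = 2.157500
  f(c_3) = f(2.157500) = 0.727744
  f(a) × f(c) < 0, new interval: [2.035000, 2.157500]
Iteration 4:
  c_4 = (2.035000 + 2.157500)/2 = 2.096250
  f(c_4) = f(2.096250) = 0.018976
  f(a) × f(c) < 0, new interval: [2.035000, 2.096250]

After 4 iteration(s), the approximation is c_4 = 2.096250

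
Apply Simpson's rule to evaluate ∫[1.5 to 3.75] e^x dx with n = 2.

f(x) = e^x
a = 1.5, b = 3.75, n = 2
h = (b - a)/n = 1.125000

Simpson's rule: (h/3)[f(x₀) + 4f(x₁) + 2f(x₂) + ... + f(xₙ)]

x_0 = 1.5000, f(x_0) = 4.481689, coefficient = 1
x_1 = 2.6250, f(x_1) = 13.804574, coefficient = 4
x_2 = 3.7500, f(x_2) = 42.521082, coefficient = 1

I ≈ (1.125000/3) × 102.221068 = 38.332900
Exact value: 38.039393
Error: 0.293508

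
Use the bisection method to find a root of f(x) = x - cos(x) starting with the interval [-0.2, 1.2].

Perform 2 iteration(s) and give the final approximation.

f(x) = x - cos(x)
Initial interval: [-0.2, 1.2]

Iteration 1:
  c_1 = (-0.200000 + 1.200000)/2 = 0.500000
  f(c_1) = f(0.500000) = -0.377583
  f(a) × f(c) ≥ 0, new interval: [0.500000, 1.200000]
Iteration 2:
  c_2 = (0.500000 + 1.200000)/2 = 0.850000
  f(c_2) = f(0.850000) = 0.190017
  f(a) × f(c) < 0, new interval: [0.500000, 0.850000]

After 2 iteration(s), the approximation is c_2 = 0.850000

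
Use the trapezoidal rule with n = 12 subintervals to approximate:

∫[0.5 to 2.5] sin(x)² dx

f(x) = sin(x)²
a = 0.5, b = 2.5, n = 12
h = (b - a)/n = 0.166667

Trapezoidal rule: (h/2)[f(x₀) + 2f(x₁) + 2f(x₂) + ... + f(xₙ)]

x_0 = 0.5000, f(x_0) = 0.229849, coefficient = 1
x_1 = 0.6667, f(x_1) = 0.382381, coefficient = 2
x_2 = 0.8333, f(x_2) = 0.547862, coefficient = 2
x_3 = 1.0000, f(x_3) = 0.708073, coefficient = 2
x_4 = 1.1667, f(x_4) = 0.845379, coefficient = 2
x_5 = 1.3333, f(x_5) = 0.944663, coefficient = 2
x_6 = 1.5000, f(x_6) = 0.994996, coefficient = 2
x_7 = 1.6667, f(x_7) = 0.990837, coefficient = 2
x_8 = 1.8333, f(x_8) = 0.932643, coefficient = 2
x_9 = 2.0000, f(x_9) = 0.826822, coefficient = 2
x_10 = 2.1667, f(x_10) = 0.685022, coefficient = 2
x_11 = 2.3333, f(x_11) = 0.522853, coefficient = 2
x_12 = 2.5000, f(x_12) = 0.358169, coefficient = 1

I ≈ (0.166667/2) × 17.351082 = 1.445923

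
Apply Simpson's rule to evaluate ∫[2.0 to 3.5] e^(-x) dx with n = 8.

f(x) = e^(-x)
a = 2.0, b = 3.5, n = 8
h = (b - a)/n = 0.187500

Simpson's rule: (h/3)[f(x₀) + 4f(x₁) + 2f(x₂) + ... + f(xₙ)]

x_0 = 2.0000, f(x_0) = 0.135335, coefficient = 1
x_1 = 2.1875, f(x_1) = 0.112197, coefficient = 4
x_2 = 2.3750, f(x_2) = 0.093014, coefficient = 2
x_3 = 2.5625, f(x_3) = 0.077112, coefficient = 4
x_4 = 2.7500, f(x_4) = 0.063928, coefficient = 2
x_5 = 2.9375, f(x_5) = 0.052998, coefficient = 4
x_6 = 3.1250, f(x_6) = 0.043937, coefficient = 2
x_7 = 3.3125, f(x_7) = 0.036425, coefficient = 4
x_8 = 3.5000, f(x_8) = 0.030197, coefficient = 1

I ≈ (0.187500/3) × 1.682218 = 0.105139
Exact value: 0.105138
Error: 0.000001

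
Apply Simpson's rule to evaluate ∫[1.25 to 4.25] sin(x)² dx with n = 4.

f(x) = sin(x)²
a = 1.25, b = 4.25, n = 4
h = (b - a)/n = 0.750000

Simpson's rule: (h/3)[f(x₀) + 4f(x₁) + 2f(x₂) + ... + f(xₙ)]

x_0 = 1.2500, f(x_0) = 0.900572, coefficient = 1
x_1 = 2.0000, f(x_1) = 0.826822, coefficient = 4
x_2 = 2.7500, f(x_2) = 0.145665, coefficient = 2
x_3 = 3.5000, f(x_3) = 0.123049, coefficient = 4
x_4 = 4.2500, f(x_4) = 0.801006, coefficient = 1

I ≈ (0.750000/3) × 5.792391 = 1.448098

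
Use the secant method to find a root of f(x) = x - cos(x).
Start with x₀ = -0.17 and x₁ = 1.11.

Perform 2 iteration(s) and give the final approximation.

f(x) = x - cos(x)
x₀ = -0.17, x₁ = 1.11

Secant formula: x_{n+1} = x_n - f(x_n)(x_n - x_{n-1})/(f(x_n) - f(x_{n-1}))

Iteration 1:
  f(-0.170000) = -1.155585
  f(1.110000) = 0.665338
  x_2 = 1.110000 - 0.665338×(1.110000 - (-0.170000))/(0.665338 - (-1.155585))
       = 0.642307
Iteration 2:
  f(1.110000) = 0.665338
  f(0.642307) = -0.158409
  x_3 = 0.642307 - (-0.158409)×(0.642307 - 1.110000)/(-0.158409 - 0.665338)
       = 0.732246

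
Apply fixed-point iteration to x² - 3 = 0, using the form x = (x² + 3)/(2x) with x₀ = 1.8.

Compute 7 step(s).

Equation: x² - 3 = 0
Fixed-point form: x = (x² + 3)/(2x)
x₀ = 1.8

x_1 = g(1.800000) = 1.733333
x_2 = g(1.733333) = 1.732051
x_3 = g(1.732051) = 1.732051
x_4 = g(1.732051) = 1.732051
x_5 = g(1.732051) = 1.732051
x_6 = g(1.732051) = 1.732051
x_7 = g(1.732051) = 1.732051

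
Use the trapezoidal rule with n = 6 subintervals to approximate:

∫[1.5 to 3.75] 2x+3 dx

f(x) = 2x+3
a = 1.5, b = 3.75, n = 6
h = (b - a)/n = 0.375000

Trapezoidal rule: (h/2)[f(x₀) + 2f(x₁) + 2f(x₂) + ... + f(xₙ)]

x_0 = 1.5000, f(x_0) = 6.000000, coefficient = 1
x_1 = 1.8750, f(x_1) = 6.750000, coefficient = 2
x_2 = 2.2500, f(x_2) = 7.500000, coefficient = 2
x_3 = 2.6250, f(x_3) = 8.250000, coefficient = 2
x_4 = 3.0000, f(x_4) = 9.000000, coefficient = 2
x_5 = 3.3750, f(x_5) = 9.750000, coefficient = 2
x_6 = 3.7500, f(x_6) = 10.500000, coefficient = 1

I ≈ (0.375000/2) × 99.000000 = 18.562500
Exact value: 18.562500
Error: 0.000000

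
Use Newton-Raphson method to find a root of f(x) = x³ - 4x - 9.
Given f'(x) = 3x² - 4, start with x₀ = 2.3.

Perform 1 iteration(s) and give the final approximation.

f(x) = x³ - 4x - 9
f'(x) = 3x² - 4
x₀ = 2.3

Newton-Raphson formula: x_{n+1} = x_n - f(x_n)/f'(x_n)

Iteration 1:
  f(2.300000) = -6.033000
  f'(2.300000) = 11.870000
  x_1 = 2.300000 - (-6.033000)/11.870000 = 2.808256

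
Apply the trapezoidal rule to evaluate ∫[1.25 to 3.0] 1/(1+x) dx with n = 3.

f(x) = 1/(1+x)
a = 1.25, b = 3.0, n = 3
h = (b - a)/n = 0.583333

Trapezoidal rule: (h/2)[f(x₀) + 2f(x₁) + 2f(x₂) + ... + f(xₙ)]

x_0 = 1.2500, f(x_0) = 0.444444, coefficient = 1
x_1 = 1.8333, f(x_1) = 0.352941, coefficient = 2
x_2 = 2.4167, f(x_2) = 0.292683, coefficient = 2
x_3 = 3.0000, f(x_3) = 0.250000, coefficient = 1

I ≈ (0.583333/2) × 1.985693 = 0.579160
Exact value: 0.575364
Error: 0.003796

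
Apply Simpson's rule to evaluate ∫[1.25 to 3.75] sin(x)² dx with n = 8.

f(x) = sin(x)²
a = 1.25, b = 3.75, n = 8
h = (b - a)/n = 0.312500

Simpson's rule: (h/3)[f(x₀) + 4f(x₁) + 2f(x₂) + ... + f(xₙ)]

x_0 = 1.2500, f(x_0) = 0.900572, coefficient = 1
x_1 = 1.5625, f(x_1) = 0.999931, coefficient = 4
x_2 = 1.8750, f(x_2) = 0.910280, coefficient = 2
x_3 = 2.1875, f(x_3) = 0.665512, coefficient = 4
x_4 = 2.5000, f(x_4) = 0.358169, coefficient = 2
x_5 = 2.8125, f(x_5) = 0.104448, coefficient = 4
x_6 = 3.1250, f(x_6) = 0.000275, coefficient = 2
x_7 = 3.4375, f(x_7) = 0.085035, coefficient = 4
x_8 = 3.7500, f(x_8) = 0.326682, coefficient = 1

I ≈ (0.312500/3) × 11.184409 = 1.165043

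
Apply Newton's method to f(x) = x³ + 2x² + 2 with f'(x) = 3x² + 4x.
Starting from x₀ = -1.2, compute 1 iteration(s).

f(x) = x³ + 2x² + 2
f'(x) = 3x² + 4x
x₀ = -1.2

Newton-Raphson formula: x_{n+1} = x_n - f(x_n)/f'(x_n)

Iteration 1:
  f(-1.200000) = 3.152000
  f'(-1.200000) = -0.480000
  x_1 = -1.200000 - 3.152000/(-0.480000) = 5.366667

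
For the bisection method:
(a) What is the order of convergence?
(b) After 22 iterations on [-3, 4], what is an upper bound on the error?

(a) Bisection has linear (order 1) convergence; the error is halved each step.

(b) Error bound = (b-a)/2^n = (4 - (-3))/2^{22}
    = 7/2^{22}

(a) 1 (linear); (b) error ≤ 1.67e-06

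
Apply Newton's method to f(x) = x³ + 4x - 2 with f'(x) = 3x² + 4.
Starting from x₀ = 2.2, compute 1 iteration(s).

f(x) = x³ + 4x - 2
f'(x) = 3x² + 4
x₀ = 2.2

Newton-Raphson formula: x_{n+1} = x_n - f(x_n)/f'(x_n)

Iteration 1:
  f(2.200000) = 17.448000
  f'(2.200000) = 18.520000
  x_1 = 2.200000 - 17.448000/18.520000 = 1.257883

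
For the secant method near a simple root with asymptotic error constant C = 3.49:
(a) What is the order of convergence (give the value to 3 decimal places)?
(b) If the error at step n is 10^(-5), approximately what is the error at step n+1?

(a) Secant method has superlinear convergence with order φ = (1+√5)/2 ≈ 1.618.
    This means |e_{n+1}| ≈ C|e_n|^1.618.

(b) With |e_n| = 10^(-5) and C = 3.49:
    |e_{n+1}| ≈ 3.49 × (10^(-5))^1.618 = 3.49 × 10^(-8.09)

(a) ≈ 1.618 (golden ratio); (b) |e_{n+1}| ≈ 2.836e-08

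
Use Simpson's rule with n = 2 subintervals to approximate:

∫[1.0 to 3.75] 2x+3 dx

f(x) = 2x+3
a = 1.0, b = 3.75, n = 2
h = (b - a)/n = 1.375000

Simpson's rule: (h/3)[f(x₀) + 4f(x₁) + 2f(x₂) + ... + f(xₙ)]

x_0 = 1.0000, f(x_0) = 5.000000, coefficient = 1
x_1 = 2.3750, f(x_1) = 7.750000, coefficient = 4
x_2 = 3.7500, f(x_2) = 10.500000, coefficient = 1

I ≈ (1.375000/3) × 46.500000 = 21.312500
Exact value: 21.312500
Error: 0.000000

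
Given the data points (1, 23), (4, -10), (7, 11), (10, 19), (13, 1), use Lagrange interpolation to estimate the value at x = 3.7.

Lagrange interpolation formula:
P(x) = Σ yᵢ × Lᵢ(x)
where Lᵢ(x) = Π_{j≠i} (x - xⱼ)/(xᵢ - xⱼ)

L_0(3.7) = (3.7 - 4)/(1 - 4) × (3.7 - 7)/(1 - 7) × (3.7 - 10)/(1 - 10) × (3.7 - 13)/(1 - 13) = 0.029837
L_1(3.7) = (3.7 - 1)/(4 - 1) × (3.7 - 7)/(4 - 7) × (3.7 - 10)/(4 - 10) × (3.7 - 13)/(4 - 13) = 1.074150
L_2(3.7) = (3.7 - 1)/(7 - 1) × (3.7 - 4)/(7 - 4) × (3.7 - 10)/(7 - 10) × (3.7 - 13)/(7 - 13) = -0.146475
L_3(3.7) = (3.7 - 1)/(10 - 1) × (3.7 - 4)/(10 - 4) × (3.7 - 7)/(10 - 7) × (3.7 - 13)/(10 - 13) = 0.051150
L_4(3.7) = (3.7 - 1)/(13 - 1) × (3.7 - 4)/(13 - 4) × (3.7 - 7)/(13 - 7) × (3.7 - 10)/(13 - 10) = -0.008662

P(3.7) = 23×L_0(3.7) + (-10)×L_1(3.7) + 11×L_2(3.7) + 19×L_3(3.7) + 1×L_4(3.7)
P(3.7) = -10.703275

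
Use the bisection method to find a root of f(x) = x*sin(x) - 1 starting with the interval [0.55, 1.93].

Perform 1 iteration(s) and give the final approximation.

f(x) = x*sin(x) - 1
Initial interval: [0.55, 1.93]

Iteration 1:
  c_1 = (0.550000 + 1.930000)/2 = 1.240000
  f(c_1) = f(1.240000) = 0.172772
  f(a) × f(c) < 0, new interval: [0.550000, 1.240000]

After 1 iteration(s), the approximation is c_1 = 1.240000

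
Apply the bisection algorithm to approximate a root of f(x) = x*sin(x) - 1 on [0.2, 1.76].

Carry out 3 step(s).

f(x) = x*sin(x) - 1
Initial interval: [0.2, 1.76]

Iteration 1:
  c_1 = (0.200000 + 1.760000)/2 = 0.980000
  f(c_1) = f(0.980000) = -0.186113
  f(a) × f(c) ≥ 0, new interval: [0.980000, 1.760000]
Iteration 2:
  c_2 = (0.980000 + 1.760000)/2 = 1.370000
  f(c_2) = f(1.370000) = 0.342474
  f(a) × f(c) < 0, new interval: [0.980000, 1.370000]
Iteration 3:
  c_3 = (0.980000 + 1.370000)/2 = 1.175000
  f(c_3) = f(1.175000) = 0.084161
  f(a) × f(c) < 0, new interval: [0.980000, 1.175000]

After 3 iteration(s), the approximation is c_3 = 1.175000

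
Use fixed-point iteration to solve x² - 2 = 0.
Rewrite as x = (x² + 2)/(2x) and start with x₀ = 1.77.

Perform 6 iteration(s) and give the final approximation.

Equation: x² - 2 = 0
Fixed-point form: x = (x² + 2)/(2x)
x₀ = 1.77

x_1 = g(1.770000) = 1.449972
x_2 = g(1.449972) = 1.414654
x_3 = g(1.414654) = 1.414214
x_4 = g(1.414214) = 1.414214
x_5 = g(1.414214) = 1.414214
x_6 = g(1.414214) = 1.414214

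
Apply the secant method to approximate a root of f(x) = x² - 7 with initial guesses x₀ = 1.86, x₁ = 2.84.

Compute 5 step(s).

f(x) = x² - 7
x₀ = 1.86, x₁ = 2.84

Secant formula: x_{n+1} = x_n - f(x_n)(x_n - x_{n-1})/(f(x_n) - f(x_{n-1}))

Iteration 1:
  f(1.860000) = -3.540400
  f(2.840000) = 1.065600
  x_2 = 2.840000 - 1.065600×(2.840000 - 1.860000)/(1.065600 - (-3.540400))
       = 2.613277
Iteration 2:
  f(2.840000) = 1.065600
  f(2.613277) = -0.170785
  x_3 = 2.613277 - (-0.170785)×(2.613277 - 2.840000)/(-0.170785 - 1.065600)
       = 2.644595
Iteration 3:
  f(2.613277) = -0.170785
  f(2.644595) = -0.006120
  x_4 = 2.644595 - (-0.006120)×(2.644595 - 2.613277)/(-0.006120 - (-0.170785))
       = 2.645758
Iteration 4:
  f(2.644595) = -0.006120
  f(2.645758) = 0.000038
  x_5 = 2.645758 - 0.000038×(2.645758 - 2.644595)/(0.000038 - (-0.006120))
       = 2.645751
Iteration 5:
  f(2.645758) = 0.000038
  f(2.645751) = 0.000000
  x_6 = 2.645751 - 0.000000×(2.645751 - 2.645758)/(0.000000 - 0.000038)
       = 2.645751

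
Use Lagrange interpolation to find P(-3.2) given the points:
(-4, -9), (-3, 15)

Lagrange interpolation formula:
P(x) = Σ yᵢ × Lᵢ(x)
where Lᵢ(x) = Π_{j≠i} (x - xⱼ)/(xᵢ - xⱼ)

L_0(-3.2) = (-3.2 - (-3))/(-4 - (-3)) = 0.200000
L_1(-3.2) = (-3.2 - (-4))/(-3 - (-4)) = 0.800000

P(-3.2) = (-9)×L_0(-3.2) + 15×L_1(-3.2)
P(-3.2) = 10.200000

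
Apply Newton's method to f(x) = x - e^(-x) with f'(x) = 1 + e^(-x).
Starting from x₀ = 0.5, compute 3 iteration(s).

f(x) = x - e^(-x)
f'(x) = 1 + e^(-x)
x₀ = 0.5

Newton-Raphson formula: x_{n+1} = x_n - f(x_n)/f'(x_n)

Iteration 1:
  f(0.500000) = -0.106531
  f'(0.500000) = 1.606531
  x_1 = 0.500000 - (-0.106531)/1.606531 = 0.566311
Iteration 2:
  f(0.566311) = -0.001305
  f'(0.566311) = 1.567616
  x_2 = 0.566311 - (-0.001305)/1.567616 = 0.567143
Iteration 3:
  f(0.567143) = 0.000000
  f'(0.567143) = 1.567143
  x_3 = 0.567143 - 0.000000/1.567143 = 0.567143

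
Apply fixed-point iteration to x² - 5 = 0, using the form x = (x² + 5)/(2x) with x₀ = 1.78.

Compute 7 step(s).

Equation: x² - 5 = 0
Fixed-point form: x = (x² + 5)/(2x)
x₀ = 1.78

x_1 = g(1.780000) = 2.294494
x_2 = g(2.294494) = 2.236812
x_3 = g(2.236812) = 2.236068
x_4 = g(2.236068) = 2.236068
x_5 = g(2.236068) = 2.236068
x_6 = g(2.236068) = 2.236068
x_7 = g(2.236068) = 2.236068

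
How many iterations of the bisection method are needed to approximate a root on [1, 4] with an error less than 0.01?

We need (b-a)/2^n ≤ 0.01
(4 - 1)/2^n ≤ 0.01
3/2^n ≤ 0.01
2^n ≥ 300
n ≥ log₂(300) = 8.23
n ≥ 9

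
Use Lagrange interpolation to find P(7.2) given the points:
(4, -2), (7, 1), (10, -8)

Lagrange interpolation formula:
P(x) = Σ yᵢ × Lᵢ(x)
where Lᵢ(x) = Π_{j≠i} (x - xⱼ)/(xᵢ - xⱼ)

L_0(7.2) = (7.2 - 7)/(4 - 7) × (7.2 - 10)/(4 - 10) = -0.031111
L_1(7.2) = (7.2 - 4)/(7 - 4) × (7.2 - 10)/(7 - 10) = 0.995556
L_2(7.2) = (7.2 - 4)/(10 - 4) × (7.2 - 7)/(10 - 7) = 0.035556

P(7.2) = (-2)×L_0(7.2) + 1×L_1(7.2) + (-8)×L_2(7.2)
P(7.2) = 0.773333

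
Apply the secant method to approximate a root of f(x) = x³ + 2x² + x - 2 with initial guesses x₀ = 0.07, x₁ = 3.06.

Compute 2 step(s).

f(x) = x³ + 2x² + x - 2
x₀ = 0.07, x₁ = 3.06

Secant formula: x_{n+1} = x_n - f(x_n)(x_n - x_{n-1})/(f(x_n) - f(x_{n-1}))

Iteration 1:
  f(0.070000) = -1.919857
  f(3.060000) = 48.439816
  x_2 = 3.060000 - 48.439816×(3.060000 - 0.070000)/(48.439816 - (-1.919857))
       = 0.183987
Iteration 2:
  f(3.060000) = 48.439816
  f(0.183987) = -1.742081
  x_3 = 0.183987 - (-1.742081)×(0.183987 - 3.060000)/(-1.742081 - 48.439816)
       = 0.283829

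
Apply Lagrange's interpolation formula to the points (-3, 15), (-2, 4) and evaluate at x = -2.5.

Lagrange interpolation formula:
P(x) = Σ yᵢ × Lᵢ(x)
where Lᵢ(x) = Π_{j≠i} (x - xⱼ)/(xᵢ - xⱼ)

L_0(-2.5) = (-2.5 - (-2))/(-3 - (-2)) = 0.500000
L_1(-2.5) = (-2.5 - (-3))/(-2 - (-3)) = 0.500000

P(-2.5) = 15×L_0(-2.5) + 4×L_1(-2.5)
P(-2.5) = 9.500000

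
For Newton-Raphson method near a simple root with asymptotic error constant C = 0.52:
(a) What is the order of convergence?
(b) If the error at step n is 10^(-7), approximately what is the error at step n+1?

(a) Newton-Raphson has quadratic (order 2) convergence near simple roots.
    This means |e_{n+1}| ≈ C|e_n|².

(b) With |e_n| = 10^(-7) and C = 0.52:
    |e_{n+1}| ≈ 0.52 × (10^(-7))² = 0.52 × 10^(-14)

(a) 2 (quadratic); (b) |e_{n+1}| ≈ 5.200e-15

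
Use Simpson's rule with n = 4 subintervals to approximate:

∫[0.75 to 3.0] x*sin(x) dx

f(x) = x*sin(x)
a = 0.75, b = 3.0, n = 4
h = (b - a)/n = 0.562500

Simpson's rule: (h/3)[f(x₀) + 4f(x₁) + 2f(x₂) + ... + f(xₙ)]

x_0 = 0.7500, f(x_0) = 0.511229, coefficient = 1
x_1 = 1.3125, f(x_1) = 1.268960, coefficient = 4
x_2 = 1.8750, f(x_2) = 1.788911, coefficient = 2
x_3 = 2.4375, f(x_3) = 1.577897, coefficient = 4
x_4 = 3.0000, f(x_4) = 0.423360, coefficient = 1

I ≈ (0.562500/3) × 15.899840 = 2.981220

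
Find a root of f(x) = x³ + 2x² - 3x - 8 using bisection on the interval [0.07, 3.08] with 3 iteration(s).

f(x) = x³ + 2x² - 3x - 8
Initial interval: [0.07, 3.08]

Iteration 1:
  c_1 = (0.070000 + 3.080000)/2 = 1.575000
  f(c_1) = f(1.575000) = -3.856766
  f(a) × f(c) ≥ 0, new interval: [1.575000, 3.080000]
Iteration 2:
  c_2 = (1.575000 + 3.080000)/2 = 2.327500
  f(c_2) = f(2.327500) = 8.460676
  f(a) × f(c) < 0, new interval: [1.575000, 2.327500]
Iteration 3:
  c_3 = (1.575000 + 2.327500)/2 = 1.951250
  f(c_3) = f(1.951250) = 1.190147
  f(a) × f(c) < 0, new interval: [1.575000, 1.951250]

After 3 iteration(s), the approximation is c_3 = 1.951250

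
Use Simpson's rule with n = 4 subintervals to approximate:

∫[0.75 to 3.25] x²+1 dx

f(x) = x²+1
a = 0.75, b = 3.25, n = 4
h = (b - a)/n = 0.625000

Simpson's rule: (h/3)[f(x₀) + 4f(x₁) + 2f(x₂) + ... + f(xₙ)]

x_0 = 0.7500, f(x_0) = 1.562500, coefficient = 1
x_1 = 1.3750, f(x_1) = 2.890625, coefficient = 4
x_2 = 2.0000, f(x_2) = 5.000000, coefficient = 2
x_3 = 2.6250, f(x_3) = 7.890625, coefficient = 4
x_4 = 3.2500, f(x_4) = 11.562500, coefficient = 1

I ≈ (0.625000/3) × 66.250000 = 13.802083
Exact value: 13.802083
Error: 0.000000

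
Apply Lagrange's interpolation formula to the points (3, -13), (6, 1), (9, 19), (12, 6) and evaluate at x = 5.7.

Lagrange interpolation formula:
P(x) = Σ yᵢ × Lᵢ(x)
where Lᵢ(x) = Π_{j≠i} (x - xⱼ)/(xᵢ - xⱼ)

L_0(5.7) = (5.7 - 6)/(3 - 6) × (5.7 - 9)/(3 - 9) × (5.7 - 12)/(3 - 12) = 0.038500
L_1(5.7) = (5.7 - 3)/(6 - 3) × (5.7 - 9)/(6 - 9) × (5.7 - 12)/(6 - 12) = 1.039500
L_2(5.7) = (5.7 - 3)/(9 - 3) × (5.7 - 6)/(9 - 6) × (5.7 - 12)/(9 - 12) = -0.094500
L_3(5.7) = (5.7 - 3)/(12 - 3) × (5.7 - 6)/(12 - 6) × (5.7 - 9)/(12 - 9) = 0.016500

P(5.7) = (-13)×L_0(5.7) + 1×L_1(5.7) + 19×L_2(5.7) + 6×L_3(5.7)
P(5.7) = -1.157500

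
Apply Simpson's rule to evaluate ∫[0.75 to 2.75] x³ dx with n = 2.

f(x) = x³
a = 0.75, b = 2.75, n = 2
h = (b - a)/n = 1.000000

Simpson's rule: (h/3)[f(x₀) + 4f(x₁) + 2f(x₂) + ... + f(xₙ)]

x_0 = 0.7500, f(x_0) = 0.421875, coefficient = 1
x_1 = 1.7500, f(x_1) = 5.359375, coefficient = 4
x_2 = 2.7500, f(x_2) = 20.796875, coefficient = 1

I ≈ (1.000000/3) × 42.656250 = 14.218750
Exact value: 14.218750
Error: 0.000000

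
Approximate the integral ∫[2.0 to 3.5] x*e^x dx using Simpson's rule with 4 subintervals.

f(x) = x*e^x
a = 2.0, b = 3.5, n = 4
h = (b - a)/n = 0.375000

Simpson's rule: (h/3)[f(x₀) + 4f(x₁) + 2f(x₂) + ... + f(xₙ)]

x_0 = 2.0000, f(x_0) = 14.778112, coefficient = 1
x_1 = 2.3750, f(x_1) = 25.533656, coefficient = 4
x_2 = 2.7500, f(x_2) = 43.017238, coefficient = 2
x_3 = 3.1250, f(x_3) = 71.124672, coefficient = 4
x_4 = 3.5000, f(x_4) = 115.904082, coefficient = 1

I ≈ (0.375000/3) × 603.349983 = 75.418748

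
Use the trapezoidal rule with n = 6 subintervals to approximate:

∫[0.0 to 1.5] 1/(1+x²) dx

f(x) = 1/(1+x²)
a = 0.0, b = 1.5, n = 6
h = (b - a)/n = 0.250000

Trapezoidal rule: (h/2)[f(x₀) + 2f(x₁) + 2f(x₂) + ... + f(xₙ)]

x_0 = 0.0000, f(x_0) = 1.000000, coefficient = 1
x_1 = 0.2500, f(x_1) = 0.941176, coefficient = 2
x_2 = 0.5000, f(x_2) = 0.800000, coefficient = 2
x_3 = 0.7500, f(x_3) = 0.640000, coefficient = 2
x_4 = 1.0000, f(x_4) = 0.500000, coefficient = 2
x_5 = 1.2500, f(x_5) = 0.390244, coefficient = 2
x_6 = 1.5000, f(x_6) = 0.307692, coefficient = 1

I ≈ (0.250000/2) × 7.850533 = 0.981317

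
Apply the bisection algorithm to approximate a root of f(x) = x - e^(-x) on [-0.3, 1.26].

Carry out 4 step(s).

f(x) = x - e^(-x)
Initial interval: [-0.3, 1.26]

Iteration 1:
  c_1 = (-0.300000 + 1.260000)/2 = 0.480000
  f(c_1) = f(0.480000) = -0.138783
  f(a) × f(c) ≥ 0, new interval: [0.480000, 1.260000]
Iteration 2:
  c_2 = (0.480000 + 1.260000)/2 = 0.870000
  f(c_2) = f(0.870000) = 0.451048
  f(a) × f(c) < 0, new interval: [0.480000, 0.870000]
Iteration 3:
  c_3 = (0.480000 + 0.870000)/2 = 0.675000
  f(c_3) = f(0.675000) = 0.165844
  f(a) × f(c) < 0, new interval: [0.480000, 0.675000]
Iteration 4:
  c_4 = (0.480000 + 0.675000)/2 = 0.577500
  f(c_4) = f(0.577500) = 0.016200
  f(a) × f(c) < 0, new interval: [0.480000, 0.577500]

After 4 iteration(s), the approximation is c_4 = 0.577500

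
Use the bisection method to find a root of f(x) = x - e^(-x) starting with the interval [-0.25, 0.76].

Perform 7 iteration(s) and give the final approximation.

f(x) = x - e^(-x)
Initial interval: [-0.25, 0.76]

Iteration 1:
  c_1 = (-0.250000 + 0.760000)/2 = 0.255000
  f(c_1) = f(0.255000) = -0.519916
  f(a) × f(c) ≥ 0, new interval: [0.255000, 0.760000]
Iteration 2:
  c_2 = (0.255000 + 0.760000)/2 = 0.507500
  f(c_2) = f(0.507500) = -0.094499
  f(a) × f(c) ≥ 0, new interval: [0.507500, 0.760000]
Iteration 3:
  c_3 = (0.507500 + 0.760000)/2 = 0.633750
  f(c_3) = f(0.633750) = 0.103152
  f(a) × f(c) < 0, new interval: [0.507500, 0.633750]
Iteration 4:
  c_4 = (0.507500 + 0.633750)/2 = 0.570625
  f(c_4) = f(0.570625) = 0.005453
  f(a) × f(c) < 0, new interval: [0.507500, 0.570625]
Iteration 5:
  c_5 = (0.507500 + 0.570625)/2 = 0.539062
  f(c_5) = f(0.539062) = -0.044232
  f(a) × f(c) ≥ 0, new interval: [0.539062, 0.570625]
Iteration 6:
  c_6 = (0.539062 + 0.570625)/2 = 0.554844
  f(c_6) = f(0.554844) = -0.019318
  f(a) × f(c) ≥ 0, new interval: [0.554844, 0.570625]
Iteration 7:
  c_7 = (0.554844 + 0.570625)/2 = 0.562734
  f(c_7) = f(0.562734) = -0.006915
  f(a) × f(c) ≥ 0, new interval: [0.562734, 0.570625]

After 7 iteration(s), the approximation is c_7 = 0.562734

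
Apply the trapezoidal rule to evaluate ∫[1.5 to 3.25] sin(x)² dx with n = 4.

f(x) = sin(x)²
a = 1.5, b = 3.25, n = 4
h = (b - a)/n = 0.437500

Trapezoidal rule: (h/2)[f(x₀) + 2f(x₁) + 2f(x₂) + ... + f(xₙ)]

x_0 = 1.5000, f(x_0) = 0.994996, coefficient = 1
x_1 = 1.9375, f(x_1) = 0.871449, coefficient = 2
x_2 = 2.3750, f(x_2) = 0.481199, coefficient = 2
x_3 = 2.8125, f(x_3) = 0.104448, coefficient = 2
x_4 = 3.2500, f(x_4) = 0.011706, coefficient = 1

I ≈ (0.437500/2) × 3.920895 = 0.857696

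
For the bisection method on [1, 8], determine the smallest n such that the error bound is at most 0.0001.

We need (b-a)/2^n ≤ 0.0001
(8 - 1)/2^n ≤ 0.0001
7/2^n ≤ 0.0001
2^n ≥ 70000
n ≥ log₂(70000) = 16.10
n ≥ 17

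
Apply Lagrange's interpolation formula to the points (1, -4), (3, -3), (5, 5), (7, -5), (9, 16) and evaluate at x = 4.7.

Lagrange interpolation formula:
P(x) = Σ yᵢ × Lᵢ(x)
where Lᵢ(x) = Π_{j≠i} (x - xⱼ)/(xᵢ - xⱼ)

L_0(4.7) = (4.7 - 3)/(1 - 3) × (4.7 - 5)/(1 - 5) × (4.7 - 7)/(1 - 7) × (4.7 - 9)/(1 - 9) = -0.013135
L_1(4.7) = (4.7 - 1)/(3 - 1) × (4.7 - 5)/(3 - 5) × (4.7 - 7)/(3 - 7) × (4.7 - 9)/(3 - 9) = 0.114353
L_2(4.7) = (4.7 - 1)/(5 - 1) × (4.7 - 3)/(5 - 3) × (4.7 - 7)/(5 - 7) × (4.7 - 9)/(5 - 9) = 0.972002
L_3(4.7) = (4.7 - 1)/(7 - 1) × (4.7 - 3)/(7 - 3) × (4.7 - 5)/(7 - 5) × (4.7 - 9)/(7 - 9) = -0.084522
L_4(4.7) = (4.7 - 1)/(9 - 1) × (4.7 - 3)/(9 - 3) × (4.7 - 5)/(9 - 5) × (4.7 - 7)/(9 - 7) = 0.011302

P(4.7) = (-4)×L_0(4.7) + (-3)×L_1(4.7) + 5×L_2(4.7) + (-5)×L_3(4.7) + 16×L_4(4.7)
P(4.7) = 5.172936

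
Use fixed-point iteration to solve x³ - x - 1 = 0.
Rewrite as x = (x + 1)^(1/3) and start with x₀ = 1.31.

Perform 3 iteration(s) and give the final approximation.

Equation: x³ - x - 1 = 0
Fixed-point form: x = (x + 1)^(1/3)
x₀ = 1.31

x_1 = g(1.310000) = 1.321916
x_2 = g(1.321916) = 1.324186
x_3 = g(1.324186) = 1.324617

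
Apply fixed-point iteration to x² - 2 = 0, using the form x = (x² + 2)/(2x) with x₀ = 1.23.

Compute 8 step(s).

Equation: x² - 2 = 0
Fixed-point form: x = (x² + 2)/(2x)
x₀ = 1.23

x_1 = g(1.230000) = 1.428008
x_2 = g(1.428008) = 1.414280
x_3 = g(1.414280) = 1.414214
x_4 = g(1.414214) = 1.414214
x_5 = g(1.414214) = 1.414214
x_6 = g(1.414214) = 1.414214
x_7 = g(1.414214) = 1.414214
x_8 = g(1.414214) = 1.414214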